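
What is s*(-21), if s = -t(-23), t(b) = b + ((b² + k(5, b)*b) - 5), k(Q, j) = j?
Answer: 21630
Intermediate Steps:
t(b) = -5 + b + 2*b² (t(b) = b + ((b² + b*b) - 5) = b + ((b² + b²) - 5) = b + (2*b² - 5) = b + (-5 + 2*b²) = -5 + b + 2*b²)
s = -1030 (s = -(-5 - 23 + 2*(-23)²) = -(-5 - 23 + 2*529) = -(-5 - 23 + 1058) = -1*1030 = -1030)
s*(-21) = -1030*(-21) = 21630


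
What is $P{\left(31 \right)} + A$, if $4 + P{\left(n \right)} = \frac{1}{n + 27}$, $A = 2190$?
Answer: $\frac{126789}{58} \approx 2186.0$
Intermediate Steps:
$P{\left(n \right)} = -4 + \frac{1}{27 + n}$ ($P{\left(n \right)} = -4 + \frac{1}{n + 27} = -4 + \frac{1}{27 + n}$)
$P{\left(31 \right)} + A = \frac{-107 - 124}{27 + 31} + 2190 = \frac{-107 - 124}{58} + 2190 = \frac{1}{58} \left(-231\right) + 2190 = - \frac{231}{58} + 2190 = \frac{126789}{58}$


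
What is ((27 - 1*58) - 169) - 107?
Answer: -307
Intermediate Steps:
((27 - 1*58) - 169) - 107 = ((27 - 58) - 169) - 107 = (-31 - 169) - 107 = -200 - 107 = -307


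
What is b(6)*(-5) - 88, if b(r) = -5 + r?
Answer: -93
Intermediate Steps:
b(6)*(-5) - 88 = (-5 + 6)*(-5) - 88 = 1*(-5) - 88 = -5 - 88 = -93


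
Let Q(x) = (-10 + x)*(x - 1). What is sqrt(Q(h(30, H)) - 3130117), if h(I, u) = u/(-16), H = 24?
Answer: I*sqrt(12520353)/2 ≈ 1769.2*I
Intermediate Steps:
h(I, u) = -u/16 (h(I, u) = u*(-1/16) = -u/16)
Q(x) = (-1 + x)*(-10 + x) (Q(x) = (-10 + x)*(-1 + x) = (-1 + x)*(-10 + x))
sqrt(Q(h(30, H)) - 3130117) = sqrt((10 + (-1/16*24)**2 - (-11)*24/16) - 3130117) = sqrt((10 + (-3/2)**2 - 11*(-3/2)) - 3130117) = sqrt((10 + 9/4 + 33/2) - 3130117) = sqrt(115/4 - 3130117) = sqrt(-12520353/4) = I*sqrt(12520353)/2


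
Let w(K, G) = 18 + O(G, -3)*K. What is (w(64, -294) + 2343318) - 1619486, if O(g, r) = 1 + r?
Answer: 723722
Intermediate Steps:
w(K, G) = 18 - 2*K (w(K, G) = 18 + (1 - 3)*K = 18 - 2*K)
(w(64, -294) + 2343318) - 1619486 = ((18 - 2*64) + 2343318) - 1619486 = ((18 - 128) + 2343318) - 1619486 = (-110 + 2343318) - 1619486 = 2343208 - 1619486 = 723722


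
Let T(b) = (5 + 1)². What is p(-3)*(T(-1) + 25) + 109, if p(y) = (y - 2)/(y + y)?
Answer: 959/6 ≈ 159.83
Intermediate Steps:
T(b) = 36 (T(b) = 6² = 36)
p(y) = (-2 + y)/(2*y) (p(y) = (-2 + y)/((2*y)) = (-2 + y)*(1/(2*y)) = (-2 + y)/(2*y))
p(-3)*(T(-1) + 25) + 109 = ((½)*(-2 - 3)/(-3))*(36 + 25) + 109 = ((½)*(-⅓)*(-5))*61 + 109 = (⅚)*61 + 109 = 305/6 + 109 = 959/6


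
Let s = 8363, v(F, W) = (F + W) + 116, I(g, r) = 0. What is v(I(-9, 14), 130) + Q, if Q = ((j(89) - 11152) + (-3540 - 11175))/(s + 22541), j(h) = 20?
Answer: 7576537/30904 ≈ 245.16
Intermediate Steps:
v(F, W) = 116 + F + W
Q = -25847/30904 (Q = ((20 - 11152) + (-3540 - 11175))/(8363 + 22541) = (-11132 - 14715)/30904 = -25847*1/30904 = -25847/30904 ≈ -0.83636)
v(I(-9, 14), 130) + Q = (116 + 0 + 130) - 25847/30904 = 246 - 25847/30904 = 7576537/30904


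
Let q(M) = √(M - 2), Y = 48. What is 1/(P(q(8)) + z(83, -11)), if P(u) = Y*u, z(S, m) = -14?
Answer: 7/6814 + 12*√6/3407 ≈ 0.0096548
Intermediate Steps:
q(M) = √(-2 + M)
P(u) = 48*u
1/(P(q(8)) + z(83, -11)) = 1/(48*√(-2 + 8) - 14) = 1/(48*√6 - 14) = 1/(-14 + 48*√6)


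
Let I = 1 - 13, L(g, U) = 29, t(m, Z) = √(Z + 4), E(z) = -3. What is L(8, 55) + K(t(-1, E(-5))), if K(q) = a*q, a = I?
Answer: 17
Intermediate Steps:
t(m, Z) = √(4 + Z)
I = -12
a = -12
K(q) = -12*q
L(8, 55) + K(t(-1, E(-5))) = 29 - 12*√(4 - 3) = 29 - 12*√1 = 29 - 12*1 = 29 - 12 = 17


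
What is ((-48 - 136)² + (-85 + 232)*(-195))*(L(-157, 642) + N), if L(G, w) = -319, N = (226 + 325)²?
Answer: 1574336862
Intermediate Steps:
N = 303601 (N = 551² = 303601)
((-48 - 136)² + (-85 + 232)*(-195))*(L(-157, 642) + N) = ((-48 - 136)² + (-85 + 232)*(-195))*(-319 + 303601) = ((-184)² + 147*(-195))*303282 = (33856 - 28665)*303282 = 5191*303282 = 1574336862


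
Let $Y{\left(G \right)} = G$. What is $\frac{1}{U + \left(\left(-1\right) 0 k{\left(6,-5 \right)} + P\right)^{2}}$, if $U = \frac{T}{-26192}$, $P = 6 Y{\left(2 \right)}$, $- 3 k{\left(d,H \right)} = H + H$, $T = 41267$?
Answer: $\frac{26192}{3730381} \approx 0.0070213$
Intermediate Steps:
$k{\left(d,H \right)} = - \frac{2 H}{3}$ ($k{\left(d,H \right)} = - \frac{H + H}{3} = - \frac{2 H}{3}$)
$P = 12$ ($P = 6 \cdot 2 = 12$)
$U = - \frac{41267}{26192}$ ($U = \frac{41267}{-26192} = 41267 \left(- \frac{1}{26192}\right) = - \frac{41267}{26192} \approx -1.5756$)
$\frac{1}{U + \left(\left(-1\right) 0 k{\left(6,-5 \right)} + P\right)^{2}} = \frac{1}{- \frac{41267}{26192} + \left(\left(-1\right) 0 \left(\left(- \frac{2}{3}\right) \left(-5\right)\right) + 12\right)^{2}} = \frac{1}{- \frac{41267}{26192} + \left(0 \cdot \frac{10}{3} + 12\right)^{2}} = \frac{1}{- \frac{41267}{26192} + \left(0 + 12\right)^{2}} = \frac{1}{- \frac{41267}{26192} + 12^{2}} = \frac{1}{- \frac{41267}{26192} + 144} = \frac{1}{\frac{3730381}{26192}} = \frac{26192}{3730381}$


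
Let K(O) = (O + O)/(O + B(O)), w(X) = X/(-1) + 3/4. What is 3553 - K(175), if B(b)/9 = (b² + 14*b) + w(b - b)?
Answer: 4233138731/1191427 ≈ 3553.0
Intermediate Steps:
w(X) = ¾ - X (w(X) = X*(-1) + 3*(¼) = -X + ¾ = ¾ - X)
B(b) = 27/4 + 9*b² + 126*b (B(b) = 9*((b² + 14*b) + (¾ - (b - b))) = 9*((b² + 14*b) + (¾ - 1*0)) = 9*((b² + 14*b) + (¾ + 0)) = 9*((b² + 14*b) + ¾) = 9*(¾ + b² + 14*b) = 27/4 + 9*b² + 126*b)
K(O) = 2*O/(27/4 + 9*O² + 127*O) (K(O) = (O + O)/(O + (27/4 + 9*O² + 126*O)) = (2*O)/(27/4 + 9*O² + 127*O) = 2*O/(27/4 + 9*O² + 127*O))
3553 - K(175) = 3553 - 8*175/(27 + 36*175² + 508*175) = 3553 - 8*175/(27 + 36*30625 + 88900) = 3553 - 8*175/(27 + 1102500 + 88900) = 3553 - 8*175/1191427 = 3553 - 1*1400/1191427 = 3553 - 1400/1191427 = 4233138731/1191427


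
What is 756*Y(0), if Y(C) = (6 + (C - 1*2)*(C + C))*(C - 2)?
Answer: -9072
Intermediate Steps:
Y(C) = (-2 + C)*(6 + 2*C*(-2 + C)) (Y(C) = (6 + (C - 2)*(2*C))*(-2 + C) = (6 + (-2 + C)*(2*C))*(-2 + C) = (6 + 2*C*(-2 + C))*(-2 + C) = (-2 + C)*(6 + 2*C*(-2 + C)))
756*Y(0) = 756*(-12 - 8*0² + 2*0³ + 14*0) = 756*(-12 - 8*0 + 2*0 + 0) = 756*(-12 + 0 + 0 + 0) = 756*(-12) = -9072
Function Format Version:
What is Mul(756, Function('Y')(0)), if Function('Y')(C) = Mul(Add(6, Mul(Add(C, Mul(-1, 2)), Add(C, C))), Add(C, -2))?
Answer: -9072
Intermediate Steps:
Function('Y')(C) = Mul(Add(-2, C), Add(6, Mul(2, C, Add(-2, C)))) (Function('Y')(C) = Mul(Add(6, Mul(Add(C, -2), Mul(2, C))), Add(-2, C)) = Mul(Add(6, Mul(Add(-2, C), Mul(2, C))), Add(-2, C)) = Mul(Add(6, Mul(2, C, Add(-2, C))), Add(-2, C)) = Mul(Add(-2, C), Add(6, Mul(2, C, Add(-2, C)))))
Mul(756, Function('Y')(0)) = Mul(756, Add(-12, Mul(-8, Pow(0, 2)), Mul(2, Pow(0, 3)), Mul(14, 0))) = Mul(756, Add(-12, Mul(-8, 0), Mul(2, 0), 0)) = Mul(756, Add(-12, 0, 0, 0)) = Mul(756, -12) = -9072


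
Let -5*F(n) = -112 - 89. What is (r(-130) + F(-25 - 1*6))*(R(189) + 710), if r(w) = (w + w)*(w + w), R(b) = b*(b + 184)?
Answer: 24082278607/5 ≈ 4.8165e+9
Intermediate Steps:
R(b) = b*(184 + b)
r(w) = 4*w² (r(w) = (2*w)*(2*w) = 4*w²)
F(n) = 201/5 (F(n) = -(-112 - 89)/5 = -⅕*(-201) = 201/5)
(r(-130) + F(-25 - 1*6))*(R(189) + 710) = (4*(-130)² + 201/5)*(189*(184 + 189) + 710) = (4*16900 + 201/5)*(189*373 + 710) = (67600 + 201/5)*(70497 + 710) = (338201/5)*71207 = 24082278607/5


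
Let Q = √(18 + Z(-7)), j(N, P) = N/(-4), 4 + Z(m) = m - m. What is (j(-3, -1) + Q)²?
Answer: 233/16 + 3*√14/2 ≈ 20.175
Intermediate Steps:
Z(m) = -4 (Z(m) = -4 + (m - m) = -4 + 0 = -4)
j(N, P) = -N/4 (j(N, P) = N*(-¼) = -N/4)
Q = √14 (Q = √(18 - 4) = √14 ≈ 3.7417)
(j(-3, -1) + Q)² = (-¼*(-3) + √14)² = (¾ + √14)²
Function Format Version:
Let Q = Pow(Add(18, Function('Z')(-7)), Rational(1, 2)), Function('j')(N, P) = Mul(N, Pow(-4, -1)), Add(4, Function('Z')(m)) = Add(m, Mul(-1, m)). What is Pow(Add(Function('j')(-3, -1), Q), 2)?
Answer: Add(Rational(233, 16), Mul(Rational(3, 2), Pow(14, Rational(1, 2)))) ≈ 20.175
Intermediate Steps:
Function('Z')(m) = -4 (Function('Z')(m) = Add(-4, Add(m, Mul(-1, m))) = Add(-4, 0) = -4)
Function('j')(N, P) = Mul(Rational(-1, 4), N) (Function('j')(N, P) = Mul(N, Rational(-1, 4)) = Mul(Rational(-1, 4), N))
Q = Pow(14, Rational(1, 2)) (Q = Pow(Add(18, -4), Rational(1, 2)) = Pow(14, Rational(1, 2)) ≈ 3.7417)
Pow(Add(Function('j')(-3, -1), Q), 2) = Pow(Add(Mul(Rational(-1, 4), -3), Pow(14, Rational(1, 2))), 2) = Pow(Add(Rational(3, 4), Pow(14, Rational(1, 2))), 2)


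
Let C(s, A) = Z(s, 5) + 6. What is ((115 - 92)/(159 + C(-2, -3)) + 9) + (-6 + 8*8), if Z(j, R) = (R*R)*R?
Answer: 19453/290 ≈ 67.079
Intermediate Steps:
Z(j, R) = R³ (Z(j, R) = R²*R = R³)
C(s, A) = 131 (C(s, A) = 5³ + 6 = 125 + 6 = 131)
((115 - 92)/(159 + C(-2, -3)) + 9) + (-6 + 8*8) = ((115 - 92)/(159 + 131) + 9) + (-6 + 8*8) = (23/290 + 9) + (-6 + 64) = (23*(1/290) + 9) + 58 = (23/290 + 9) + 58 = 2633/290 + 58 = 19453/290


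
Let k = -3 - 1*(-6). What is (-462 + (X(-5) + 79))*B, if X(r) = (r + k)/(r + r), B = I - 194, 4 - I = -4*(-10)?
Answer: 88044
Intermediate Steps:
k = 3 (k = -3 + 6 = 3)
I = -36 (I = 4 - (-4)*(-10) = 4 - 1*40 = 4 - 40 = -36)
B = -230 (B = -36 - 194 = -230)
X(r) = (3 + r)/(2*r) (X(r) = (r + 3)/(r + r) = (3 + r)/((2*r)) = (3 + r)*(1/(2*r)) = (3 + r)/(2*r))
(-462 + (X(-5) + 79))*B = (-462 + ((1/2)*(3 - 5)/(-5) + 79))*(-230) = (-462 + ((1/2)*(-1/5)*(-2) + 79))*(-230) = (-462 + (1/5 + 79))*(-230) = (-462 + 396/5)*(-230) = -1914/5*(-230) = 88044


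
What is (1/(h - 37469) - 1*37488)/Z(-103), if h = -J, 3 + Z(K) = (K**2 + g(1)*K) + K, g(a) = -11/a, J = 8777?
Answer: -1733670049/538118456 ≈ -3.2217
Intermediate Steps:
Z(K) = -3 + K**2 - 10*K (Z(K) = -3 + ((K**2 + (-11/1)*K) + K) = -3 + ((K**2 + (-11*1)*K) + K) = -3 + ((K**2 - 11*K) + K) = -3 + (K**2 - 10*K) = -3 + K**2 - 10*K)
h = -8777 (h = -1*8777 = -8777)
(1/(h - 37469) - 1*37488)/Z(-103) = (1/(-8777 - 37469) - 1*37488)/(-3 + (-103)**2 - 10*(-103)) = (1/(-46246) - 37488)/(-3 + 10609 + 1030) = (-1/46246 - 37488)/11636 = -1733670049/46246*1/11636 = -1733670049/538118456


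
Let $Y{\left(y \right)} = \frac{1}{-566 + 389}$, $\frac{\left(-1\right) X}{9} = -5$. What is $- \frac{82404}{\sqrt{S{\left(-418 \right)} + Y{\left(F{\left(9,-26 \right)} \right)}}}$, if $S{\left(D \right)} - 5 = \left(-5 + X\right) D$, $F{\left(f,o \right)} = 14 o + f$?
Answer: $\frac{41202 i \sqrt{130916103}}{739639} \approx 637.38 i$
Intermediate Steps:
$X = 45$ ($X = \left(-9\right) \left(-5\right) = 45$)
$F{\left(f,o \right)} = f + 14 o$
$S{\left(D \right)} = 5 + 40 D$ ($S{\left(D \right)} = 5 + \left(-5 + 45\right) D = 5 + 40 D$)
$Y{\left(y \right)} = - \frac{1}{177}$ ($Y{\left(y \right)} = \frac{1}{-177} = - \frac{1}{177}$)
$- \frac{82404}{\sqrt{S{\left(-418 \right)} + Y{\left(F{\left(9,-26 \right)} \right)}}} = - \frac{82404}{\sqrt{\left(5 + 40 \left(-418\right)\right) - \frac{1}{177}}} = - \frac{82404}{\sqrt{\left(5 - 16720\right) - \frac{1}{177}}} = - \frac{82404}{\sqrt{-16715 - \frac{1}{177}}} = - \frac{82404}{\sqrt{- \frac{2958556}{177}}} = - \frac{82404}{\frac{2}{177} i \sqrt{130916103}} = - 82404 \left(- \frac{i \sqrt{130916103}}{1479278}\right) = \frac{41202 i \sqrt{130916103}}{739639}$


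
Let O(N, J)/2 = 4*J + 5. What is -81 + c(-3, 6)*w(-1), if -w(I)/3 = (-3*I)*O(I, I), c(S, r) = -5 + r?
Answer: -99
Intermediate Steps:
O(N, J) = 10 + 8*J (O(N, J) = 2*(4*J + 5) = 2*(5 + 4*J) = 10 + 8*J)
w(I) = 9*I*(10 + 8*I) (w(I) = -3*(-3*I)*(10 + 8*I) = -(-9)*I*(10 + 8*I) = 9*I*(10 + 8*I))
-81 + c(-3, 6)*w(-1) = -81 + (-5 + 6)*(18*(-1)*(5 + 4*(-1))) = -81 + 1*(18*(-1)*(5 - 4)) = -81 + 1*(18*(-1)*1) = -81 + 1*(-18) = -81 - 18 = -99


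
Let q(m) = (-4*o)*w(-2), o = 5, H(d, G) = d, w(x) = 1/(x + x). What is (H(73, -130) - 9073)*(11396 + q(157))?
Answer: -102609000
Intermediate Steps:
w(x) = 1/(2*x)
q(m) = 5 (q(m) = (-4*5)*((1/2)/(-2)) = -10*(-1)/2 = -20*(-1/4) = 5)
(H(73, -130) - 9073)*(11396 + q(157)) = (73 - 9073)*(11396 + 5) = -9000*11401 = -102609000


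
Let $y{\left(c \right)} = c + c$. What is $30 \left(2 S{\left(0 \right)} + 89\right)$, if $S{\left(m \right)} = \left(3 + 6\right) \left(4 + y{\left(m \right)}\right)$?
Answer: $4830$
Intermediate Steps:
$y{\left(c \right)} = 2 c$
$S{\left(m \right)} = 36 + 18 m$ ($S{\left(m \right)} = \left(3 + 6\right) \left(4 + 2 m\right) = 9 \left(4 + 2 m\right) = 36 + 18 m$)
$30 \left(2 S{\left(0 \right)} + 89\right) = 30 \left(2 \left(36 + 18 \cdot 0\right) + 89\right) = 30 \left(2 \left(36 + 0\right) + 89\right) = 30 \left(2 \cdot 36 + 89\right) = 30 \left(72 + 89\right) = 30 \cdot 161 = 4830$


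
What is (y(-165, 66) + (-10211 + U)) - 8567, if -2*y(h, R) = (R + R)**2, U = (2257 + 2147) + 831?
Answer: -22255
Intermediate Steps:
U = 5235 (U = 4404 + 831 = 5235)
y(h, R) = -2*R**2 (y(h, R) = -(R + R)**2/2 = -4*R**2/2 = -2*R**2)
(y(-165, 66) + (-10211 + U)) - 8567 = (-2*66**2 + (-10211 + 5235)) - 8567 = (-2*4356 - 4976) - 8567 = (-8712 - 4976) - 8567 = -13688 - 8567 = -22255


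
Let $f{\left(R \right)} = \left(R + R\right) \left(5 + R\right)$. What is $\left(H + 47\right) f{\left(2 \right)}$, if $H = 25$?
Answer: $2016$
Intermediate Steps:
$f{\left(R \right)} = 2 R \left(5 + R\right)$
$\left(H + 47\right) f{\left(2 \right)} = \left(25 + 47\right) 2 \cdot 2 \left(5 + 2\right) = 72 \cdot 2 \cdot 2 \cdot 7 = 72 \cdot 28 = 2016$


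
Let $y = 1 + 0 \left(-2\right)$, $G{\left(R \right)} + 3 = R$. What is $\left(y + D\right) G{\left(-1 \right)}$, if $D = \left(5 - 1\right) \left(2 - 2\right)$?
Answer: $-4$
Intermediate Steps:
$G{\left(R \right)} = -3 + R$
$D = 0$ ($D = 4 \cdot 0 = 0$)
$y = 1$ ($y = 1 + 0 = 1$)
$\left(y + D\right) G{\left(-1 \right)} = \left(1 + 0\right) \left(-3 - 1\right) = 1 \left(-4\right) = -4$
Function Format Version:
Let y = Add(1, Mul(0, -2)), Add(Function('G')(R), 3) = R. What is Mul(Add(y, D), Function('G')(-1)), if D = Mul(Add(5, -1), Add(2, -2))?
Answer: -4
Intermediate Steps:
Function('G')(R) = Add(-3, R)
D = 0 (D = Mul(4, 0) = 0)
y = 1 (y = Add(1, 0) = 1)
Mul(Add(y, D), Function('G')(-1)) = Mul(Add(1, 0), Add(-3, -1)) = Mul(1, -4) = -4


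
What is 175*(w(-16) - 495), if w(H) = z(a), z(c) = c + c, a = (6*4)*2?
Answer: -69825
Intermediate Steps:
a = 48 (a = 24*2 = 48)
z(c) = 2*c
w(H) = 96 (w(H) = 2*48 = 96)
175*(w(-16) - 495) = 175*(96 - 495) = 175*(-399) = -69825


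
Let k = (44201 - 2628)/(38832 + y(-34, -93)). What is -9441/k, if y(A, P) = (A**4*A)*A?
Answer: -14584865104368/41573 ≈ -3.5083e+8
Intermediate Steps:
y(A, P) = A**6 (y(A, P) = A**5*A = A**6)
k = 41573/1544843248 (k = (44201 - 2628)/(38832 + (-34)**6) = 41573/(38832 + 1544804416) = 41573/1544843248 ≈ 2.6911e-5)
-9441/k = -9441/41573/1544843248 = -9441*1544843248/41573 = -14584865104368/41573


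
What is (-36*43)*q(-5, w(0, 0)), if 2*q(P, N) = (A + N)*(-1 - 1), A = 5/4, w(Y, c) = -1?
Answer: 387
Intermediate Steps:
A = 5/4 (A = 5*(¼) = 5/4 ≈ 1.2500)
q(P, N) = -5/4 - N (q(P, N) = ((5/4 + N)*(-1 - 1))/2 = ((5/4 + N)*(-2))/2 = (-5/2 - 2*N)/2 = -5/4 - N)
(-36*43)*q(-5, w(0, 0)) = (-36*43)*(-5/4 - 1*(-1)) = -1548*(-5/4 + 1) = -1548*(-¼) = 387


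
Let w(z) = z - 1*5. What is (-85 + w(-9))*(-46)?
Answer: 4554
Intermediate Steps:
w(z) = -5 + z (w(z) = z - 5 = -5 + z)
(-85 + w(-9))*(-46) = (-85 + (-5 - 9))*(-46) = (-85 - 14)*(-46) = -99*(-46) = 4554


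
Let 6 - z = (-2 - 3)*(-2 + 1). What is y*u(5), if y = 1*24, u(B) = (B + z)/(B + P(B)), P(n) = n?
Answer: 72/5 ≈ 14.400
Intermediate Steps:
z = 1 (z = 6 - (-2 - 3)*(-2 + 1) = 6 - (-5)*(-1) = 6 - 1*5 = 6 - 5 = 1)
u(B) = (1 + B)/(2*B) (u(B) = (B + 1)/(B + B) = (1 + B)/((2*B)) = (1 + B)*(1/(2*B)) = (1 + B)/(2*B))
y = 24
y*u(5) = 24*((1/2)*(1 + 5)/5) = 24*((1/2)*(1/5)*6) = 24*(3/5) = 72/5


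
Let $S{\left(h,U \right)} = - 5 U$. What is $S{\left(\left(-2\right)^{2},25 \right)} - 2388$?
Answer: $-2513$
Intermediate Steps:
$S{\left(\left(-2\right)^{2},25 \right)} - 2388 = \left(-5\right) 25 - 2388 = -125 - 2388 = -2513$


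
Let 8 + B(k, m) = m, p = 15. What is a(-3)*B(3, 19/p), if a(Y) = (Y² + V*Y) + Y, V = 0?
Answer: -202/5 ≈ -40.400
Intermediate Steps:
B(k, m) = -8 + m
a(Y) = Y + Y² (a(Y) = (Y² + 0*Y) + Y = (Y² + 0) + Y = Y² + Y = Y + Y²)
a(-3)*B(3, 19/p) = (-3*(1 - 3))*(-8 + 19/15) = (-3*(-2))*(-8 + 19*(1/15)) = 6*(-8 + 19/15) = 6*(-101/15) = -202/5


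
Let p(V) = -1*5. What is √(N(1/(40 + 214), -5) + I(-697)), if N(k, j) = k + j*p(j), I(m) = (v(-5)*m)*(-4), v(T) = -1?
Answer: I*√178257454/254 ≈ 52.564*I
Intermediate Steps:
p(V) = -5
I(m) = 4*m (I(m) = -m*(-4) = 4*m)
N(k, j) = k - 5*j (N(k, j) = k + j*(-5) = k - 5*j)
√(N(1/(40 + 214), -5) + I(-697)) = √((1/(40 + 214) - 5*(-5)) + 4*(-697)) = √((1/254 + 25) - 2788) = √(6351/254 - 2788) = √(-701801/254) = I*√178257454/254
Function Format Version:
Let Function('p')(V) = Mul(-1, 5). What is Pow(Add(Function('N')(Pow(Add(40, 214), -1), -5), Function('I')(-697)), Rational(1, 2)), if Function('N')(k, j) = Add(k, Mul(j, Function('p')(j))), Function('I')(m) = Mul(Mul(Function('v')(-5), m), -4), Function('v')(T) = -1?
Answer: Mul(Rational(1, 254), I, Pow(178257454, Rational(1, 2))) ≈ Mul(52.564, I)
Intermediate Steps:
Function('p')(V) = -5
Function('I')(m) = Mul(4, m) (Function('I')(m) = Mul(Mul(-1, m), -4) = Mul(4, m))
Function('N')(k, j) = Add(k, Mul(-5, j)) (Function('N')(k, j) = Add(k, Mul(j, -5)) = Add(k, Mul(-5, j)))
Pow(Add(Function('N')(Pow(Add(40, 214), -1), -5), Function('I')(-697)), Rational(1, 2)) = Pow(Add(Add(Pow(Add(40, 214), -1), Mul(-5, -5)), Mul(4, -697)), Rational(1, 2)) = Pow(Add(Add(Pow(254, -1), 25), -2788), Rational(1, 2)) = Pow(Add(Add(Rational(1, 254), 25), -2788), Rational(1, 2)) = Pow(Add(Rational(6351, 254), -2788), Rational(1, 2)) = Pow(Rational(-701801, 254), Rational(1, 2)) = Mul(Rational(1, 254), I, Pow(178257454, Rational(1, 2)))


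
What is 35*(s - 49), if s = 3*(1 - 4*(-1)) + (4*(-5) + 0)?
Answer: -1890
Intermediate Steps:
s = -5 (s = 3*(1 + 4) + (-20 + 0) = 3*5 - 20 = 15 - 20 = -5)
35*(s - 49) = 35*(-5 - 49) = 35*(-54) = -1890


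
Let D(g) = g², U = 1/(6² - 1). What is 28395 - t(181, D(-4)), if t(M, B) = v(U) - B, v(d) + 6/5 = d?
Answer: 994426/35 ≈ 28412.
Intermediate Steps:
U = 1/35 (U = 1/(36 - 1) = 1/35 ≈ 0.028571)
v(d) = -6/5 + d
t(M, B) = -41/35 - B (t(M, B) = (-6/5 + 1/35) - B = -41/35 - B)
28395 - t(181, D(-4)) = 28395 - (-41/35 - 1*(-4)²) = 28395 - (-41/35 - 1*16) = 28395 - (-41/35 - 16) = 28395 - 1*(-601/35) = 28395 + 601/35 = 994426/35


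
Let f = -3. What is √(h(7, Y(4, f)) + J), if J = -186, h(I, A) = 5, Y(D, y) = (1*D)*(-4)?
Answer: I*√181 ≈ 13.454*I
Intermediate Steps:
Y(D, y) = -4*D (Y(D, y) = D*(-4) = -4*D)
√(h(7, Y(4, f)) + J) = √(5 - 186) = √(-181) = I*√181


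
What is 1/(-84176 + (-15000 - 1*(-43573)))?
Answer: -1/55603 ≈ -1.7985e-5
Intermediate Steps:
1/(-84176 + (-15000 - 1*(-43573))) = 1/(-84176 + (-15000 + 43573)) = 1/(-84176 + 28573) = 1/(-55603) = -1/55603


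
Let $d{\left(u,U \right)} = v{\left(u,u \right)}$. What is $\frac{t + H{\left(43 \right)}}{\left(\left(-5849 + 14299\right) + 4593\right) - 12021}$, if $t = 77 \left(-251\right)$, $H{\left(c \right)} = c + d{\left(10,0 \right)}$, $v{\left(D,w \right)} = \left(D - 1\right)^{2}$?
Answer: $- \frac{19203}{1022} \approx -18.79$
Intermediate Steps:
$v{\left(D,w \right)} = \left(-1 + D\right)^{2}$
$d{\left(u,U \right)} = \left(-1 + u\right)^{2}$
$H{\left(c \right)} = 81 + c$ ($H{\left(c \right)} = c + \left(-1 + 10\right)^{2} = c + 9^{2} = c + 81 = 81 + c$)
$t = -19327$
$\frac{t + H{\left(43 \right)}}{\left(\left(-5849 + 14299\right) + 4593\right) - 12021} = \frac{-19327 + \left(81 + 43\right)}{\left(\left(-5849 + 14299\right) + 4593\right) - 12021} = \frac{-19327 + 124}{\left(8450 + 4593\right) - 12021} = - \frac{19203}{13043 - 12021} = - \frac{19203}{1022}$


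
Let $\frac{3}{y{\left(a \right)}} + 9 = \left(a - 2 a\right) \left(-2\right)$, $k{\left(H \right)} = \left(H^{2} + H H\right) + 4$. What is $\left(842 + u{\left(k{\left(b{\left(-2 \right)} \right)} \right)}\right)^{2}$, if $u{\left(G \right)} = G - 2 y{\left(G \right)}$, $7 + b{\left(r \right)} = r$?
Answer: $\frac{106001034084}{104329} \approx 1.016 \cdot 10^{6}$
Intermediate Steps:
$b{\left(r \right)} = -7 + r$
$k{\left(H \right)} = 4 + 2 H^{2}$ ($k{\left(H \right)} = \left(H^{2} + H^{2}\right) + 4 = 2 H^{2} + 4 = 4 + 2 H^{2}$)
$y{\left(a \right)} = \frac{3}{-9 + 2 a}$ ($y{\left(a \right)} = \frac{3}{-9 + \left(a - 2 a\right) \left(-2\right)} = \frac{3}{-9 + - a \left(-2\right)} = \frac{3}{-9 + 2 a}$)
$u{\left(G \right)} = G - \frac{6}{-9 + 2 G}$ ($u{\left(G \right)} = G - 2 \frac{3}{-9 + 2 G} = G - \frac{6}{-9 + 2 G}$)
$\left(842 + u{\left(k{\left(b{\left(-2 \right)} \right)} \right)}\right)^{2} = \left(842 - \left(-4 - 2 \left(-7 - 2\right)^{2} + \frac{6}{-9 + 2 \left(4 + 2 \left(-7 - 2\right)^{2}\right)}\right)\right)^{2} = \left(842 - \left(-4 - 162 + \frac{6}{-9 + 2 \left(4 + 2 \left(-9\right)^{2}\right)}\right)\right)^{2} = \left(842 + \left(\left(4 + 2 \cdot 81\right) - \frac{6}{-9 + 2 \left(4 + 2 \cdot 81\right)}\right)\right)^{2} = \left(842 + \left(\left(4 + 162\right) - \frac{6}{-9 + 2 \left(4 + 162\right)}\right)\right)^{2} = \left(842 + \left(166 - \frac{6}{-9 + 2 \cdot 166}\right)\right)^{2} = \left(842 + \left(166 - \frac{6}{-9 + 332}\right)\right)^{2} = \left(842 + \left(166 - \frac{6}{323}\right)\right)^{2} = \left(842 + \frac{53612}{323}\right)^{2} = \left(\frac{325578}{323}\right)^{2} = \frac{106001034084}{104329}$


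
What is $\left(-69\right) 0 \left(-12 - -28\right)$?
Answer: $0$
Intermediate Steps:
$\left(-69\right) 0 \left(-12 - -28\right) = 0 \left(-12 + 28\right) = 0 \cdot 16 = 0$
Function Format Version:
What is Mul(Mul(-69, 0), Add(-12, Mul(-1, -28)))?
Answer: 0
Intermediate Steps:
Mul(Mul(-69, 0), Add(-12, Mul(-1, -28))) = Mul(0, Add(-12, 28)) = Mul(0, 16) = 0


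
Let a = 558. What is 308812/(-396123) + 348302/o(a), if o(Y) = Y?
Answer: 3280907525/5262777 ≈ 623.42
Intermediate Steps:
308812/(-396123) + 348302/o(a) = 308812/(-396123) + 348302/558 = 308812*(-1/396123) + 348302*(1/558) = -44116/56589 + 174151/279 = 3280907525/5262777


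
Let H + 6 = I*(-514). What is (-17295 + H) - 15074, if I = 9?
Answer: -37001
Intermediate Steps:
H = -4632 (H = -6 + 9*(-514) = -6 - 4626 = -4632)
(-17295 + H) - 15074 = (-17295 - 4632) - 15074 = -21927 - 15074 = -37001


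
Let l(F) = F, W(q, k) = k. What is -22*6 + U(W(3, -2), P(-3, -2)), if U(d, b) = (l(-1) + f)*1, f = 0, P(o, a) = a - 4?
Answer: -133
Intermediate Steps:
P(o, a) = -4 + a
U(d, b) = -1 (U(d, b) = (-1 + 0)*1 = -1*1 = -1)
-22*6 + U(W(3, -2), P(-3, -2)) = -22*6 - 1 = -132 - 1 = -133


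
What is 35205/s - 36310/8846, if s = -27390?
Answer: -43531811/8076398 ≈ -5.3900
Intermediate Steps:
35205/s - 36310/8846 = 35205/(-27390) - 36310/8846 = 35205*(-1/27390) - 36310*1/8846 = -2347/1826 - 18155/4423 = -43531811/8076398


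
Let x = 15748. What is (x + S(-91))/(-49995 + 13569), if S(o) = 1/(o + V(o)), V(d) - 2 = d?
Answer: -2834639/6556680 ≈ -0.43233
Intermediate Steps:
V(d) = 2 + d
S(o) = 1/(2 + 2*o) (S(o) = 1/(o + (2 + o)) = 1/(2 + 2*o))
(x + S(-91))/(-49995 + 13569) = (15748 + 1/(2*(1 - 91)))/(-49995 + 13569) = (15748 + (½)/(-90))/(-36426) = (15748 + (½)*(-1/90))*(-1/36426) = (15748 - 1/180)*(-1/36426) = (2834639/180)*(-1/36426) = -2834639/6556680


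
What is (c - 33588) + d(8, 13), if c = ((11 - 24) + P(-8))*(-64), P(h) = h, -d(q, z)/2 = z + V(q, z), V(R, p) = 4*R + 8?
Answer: -32350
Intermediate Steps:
V(R, p) = 8 + 4*R
d(q, z) = -16 - 8*q - 2*z (d(q, z) = -2*(z + (8 + 4*q)) = -2*(8 + z + 4*q) = -16 - 8*q - 2*z)
c = 1344 (c = ((11 - 24) - 8)*(-64) = (-13 - 8)*(-64) = -21*(-64) = 1344)
(c - 33588) + d(8, 13) = (1344 - 33588) + (-16 - 8*8 - 2*13) = -32244 + (-16 - 64 - 26) = -32244 - 106 = -32350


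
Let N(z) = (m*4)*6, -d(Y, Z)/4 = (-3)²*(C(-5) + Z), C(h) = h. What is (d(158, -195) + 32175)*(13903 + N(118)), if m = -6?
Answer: 541760625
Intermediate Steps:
d(Y, Z) = 180 - 36*Z (d(Y, Z) = -4*(-3)²*(-5 + Z) = -36*(-5 + Z) = -4*(-45 + 9*Z) = 180 - 36*Z)
N(z) = -144 (N(z) = -6*4*6 = -24*6 = -144)
(d(158, -195) + 32175)*(13903 + N(118)) = ((180 - 36*(-195)) + 32175)*(13903 - 144) = ((180 + 7020) + 32175)*13759 = (7200 + 32175)*13759 = 39375*13759 = 541760625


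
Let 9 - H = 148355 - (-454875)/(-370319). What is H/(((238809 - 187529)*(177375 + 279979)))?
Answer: -54934887499/8685133397485280 ≈ -6.3252e-6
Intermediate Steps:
H = -54934887499/370319 (H = 9 - (148355 - (-454875)/(-370319)) = 9 - (148355 - (-454875)*(-1)/370319) = 9 - (148355 - 1*454875/370319) = 9 - (148355 - 454875/370319) = 9 - 1*54938220370/370319 = 9 - 54938220370/370319 = -54934887499/370319 ≈ -1.4834e+5)
H/(((238809 - 187529)*(177375 + 279979))) = -54934887499*1/((177375 + 279979)*(238809 - 187529))/370319 = -54934887499/(370319*(51280*457354)) = -54934887499/370319/23453113120 = -54934887499/370319*1/23453113120 = -54934887499/8685133397485280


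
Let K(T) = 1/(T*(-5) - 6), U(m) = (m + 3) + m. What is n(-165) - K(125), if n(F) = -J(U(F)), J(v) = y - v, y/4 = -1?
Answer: -203812/631 ≈ -323.00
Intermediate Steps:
U(m) = 3 + 2*m (U(m) = (3 + m) + m = 3 + 2*m)
y = -4 (y = 4*(-1) = -4)
K(T) = 1/(-6 - 5*T) (K(T) = 1/(-5*T - 6) = 1/(-6 - 5*T))
J(v) = -4 - v
n(F) = 7 + 2*F (n(F) = -(-4 - (3 + 2*F)) = -(-4 + (-3 - 2*F)) = -(-7 - 2*F) = 7 + 2*F)
n(-165) - K(125) = (7 + 2*(-165)) - (-1)/(6 + 5*125) = (7 - 330) - (-1)/(6 + 625) = -323 - (-1)/631 = -323 - 1*(-1/631) = -323 + 1/631 = -203812/631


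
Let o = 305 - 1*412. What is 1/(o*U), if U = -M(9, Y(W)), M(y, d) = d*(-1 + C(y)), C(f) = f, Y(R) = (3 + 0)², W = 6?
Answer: 1/7704 ≈ 0.00012980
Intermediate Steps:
Y(R) = 9 (Y(R) = 3² = 9)
M(y, d) = d*(-1 + y)
U = -72 (U = -9*(-1 + 9) = -9*8 = -1*72 = -72)
o = -107 (o = 305 - 412 = -107)
1/(o*U) = 1/(-107*(-72)) = -1/107*(-1/72) = 1/7704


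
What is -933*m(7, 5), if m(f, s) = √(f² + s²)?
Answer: -933*√74 ≈ -8026.0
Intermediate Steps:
-933*m(7, 5) = -933*√(7² + 5²) = -933*√(49 + 25) = -933*√74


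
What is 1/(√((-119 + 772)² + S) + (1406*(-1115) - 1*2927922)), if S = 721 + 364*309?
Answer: -2247806/10105263357469 - √539606/20210526714938 ≈ -2.2248e-7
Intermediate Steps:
S = 113197 (S = 721 + 112476 = 113197)
1/(√((-119 + 772)² + S) + (1406*(-1115) - 1*2927922)) = 1/(√((-119 + 772)² + 113197) + (1406*(-1115) - 1*2927922)) = 1/(√(653² + 113197) + (-1567690 - 2927922)) = 1/(√(426409 + 113197) - 4495612) = 1/(√539606 - 4495612) = 1/(-4495612 + √539606)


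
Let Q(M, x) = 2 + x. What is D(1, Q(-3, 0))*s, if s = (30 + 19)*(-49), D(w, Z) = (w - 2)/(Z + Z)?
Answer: 2401/4 ≈ 600.25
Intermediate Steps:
D(w, Z) = (-2 + w)/(2*Z) (D(w, Z) = (-2 + w)/((2*Z)) = (-2 + w)*(1/(2*Z)) = (-2 + w)/(2*Z))
s = -2401 (s = 49*(-49) = -2401)
D(1, Q(-3, 0))*s = ((-2 + 1)/(2*(2 + 0)))*(-2401) = ((1/2)*(-1)/2)*(-2401) = ((1/2)*(1/2)*(-1))*(-2401) = -1/4*(-2401) = 2401/4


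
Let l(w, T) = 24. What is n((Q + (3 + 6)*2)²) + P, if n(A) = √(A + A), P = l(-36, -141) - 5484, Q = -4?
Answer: -5460 + 14*√2 ≈ -5440.2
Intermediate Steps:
P = -5460 (P = 24 - 5484 = -5460)
n(A) = √2*√A (n(A) = √(2*A) = √2*√A)
n((Q + (3 + 6)*2)²) + P = √2*√((-4 + (3 + 6)*2)²) - 5460 = √2*√((-4 + 9*2)²) - 5460 = √2*√((-4 + 18)²) - 5460 = √2*√(14²) - 5460 = √2*√196 - 5460 = √2*14 - 5460 = 14*√2 - 5460 = -5460 + 14*√2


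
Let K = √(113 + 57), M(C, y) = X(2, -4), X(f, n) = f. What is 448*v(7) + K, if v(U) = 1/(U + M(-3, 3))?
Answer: 448/9 + √170 ≈ 62.816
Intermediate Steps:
M(C, y) = 2
K = √170 ≈ 13.038
v(U) = 1/(2 + U) (v(U) = 1/(U + 2) = 1/(2 + U))
448*v(7) + K = 448/(2 + 7) + √170 = 448/9 + √170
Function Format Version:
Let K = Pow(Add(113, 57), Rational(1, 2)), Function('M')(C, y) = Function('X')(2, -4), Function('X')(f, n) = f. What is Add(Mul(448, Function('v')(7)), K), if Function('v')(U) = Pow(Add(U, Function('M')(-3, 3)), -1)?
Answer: Add(Rational(448, 9), Pow(170, Rational(1, 2))) ≈ 62.816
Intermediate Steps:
Function('M')(C, y) = 2
K = Pow(170, Rational(1, 2)) ≈ 13.038
Function('v')(U) = Pow(Add(2, U), -1) (Function('v')(U) = Pow(Add(U, 2), -1) = Pow(Add(2, U), -1))
Add(Mul(448, Function('v')(7)), K) = Add(Mul(448, Pow(Add(2, 7), -1)), Pow(170, Rational(1, 2))) = Add(Mul(448, Pow(9, -1)), Pow(170, Rational(1, 2))) = Add(Mul(448, Rational(1, 9)), Pow(170, Rational(1, 2))) = Add(Rational(448, 9), Pow(170, Rational(1, 2)))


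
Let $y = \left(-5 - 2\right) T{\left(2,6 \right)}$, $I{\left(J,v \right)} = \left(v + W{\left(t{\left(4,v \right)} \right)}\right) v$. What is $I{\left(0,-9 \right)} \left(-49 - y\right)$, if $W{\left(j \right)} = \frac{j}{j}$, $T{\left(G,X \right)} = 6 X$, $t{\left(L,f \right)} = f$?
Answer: $14616$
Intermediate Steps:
$W{\left(j \right)} = 1$
$I{\left(J,v \right)} = v \left(1 + v\right)$ ($I{\left(J,v \right)} = \left(v + 1\right) v = \left(1 + v\right) v = v \left(1 + v\right)$)
$y = -252$ ($y = \left(-5 - 2\right) 6 \cdot 6 = \left(-7\right) 36 = -252$)
$I{\left(0,-9 \right)} \left(-49 - y\right) = - 9 \left(1 - 9\right) \left(-49 - -252\right) = \left(-9\right) \left(-8\right) \left(-49 + 252\right) = 72 \cdot 203 = 14616$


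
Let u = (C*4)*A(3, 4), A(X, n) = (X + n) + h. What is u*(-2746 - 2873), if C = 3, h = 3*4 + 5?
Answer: -1618272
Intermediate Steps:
h = 17 (h = 12 + 5 = 17)
A(X, n) = 17 + X + n (A(X, n) = (X + n) + 17 = 17 + X + n)
u = 288 (u = (3*4)*(17 + 3 + 4) = 12*24 = 288)
u*(-2746 - 2873) = 288*(-2746 - 2873) = 288*(-5619) = -1618272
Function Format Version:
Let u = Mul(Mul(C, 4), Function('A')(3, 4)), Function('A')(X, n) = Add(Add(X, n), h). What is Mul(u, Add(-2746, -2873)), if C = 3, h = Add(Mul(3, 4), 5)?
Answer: -1618272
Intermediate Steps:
h = 17 (h = Add(12, 5) = 17)
Function('A')(X, n) = Add(17, X, n) (Function('A')(X, n) = Add(Add(X, n), 17) = Add(17, X, n))
u = 288 (u = Mul(Mul(3, 4), Add(17, 3, 4)) = Mul(12, 24) = 288)
Mul(u, Add(-2746, -2873)) = Mul(288, Add(-2746, -2873)) = Mul(288, -5619) = -1618272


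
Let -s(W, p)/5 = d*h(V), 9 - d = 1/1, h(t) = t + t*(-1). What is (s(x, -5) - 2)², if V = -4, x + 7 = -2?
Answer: 4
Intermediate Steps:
x = -9 (x = -7 - 2 = -9)
h(t) = 0 (h(t) = t - t = 0)
d = 8 (d = 9 - 1/1 = 9 - 1*1 = 9 - 1 = 8)
s(W, p) = 0 (s(W, p) = -40*0 = -5*0 = 0)
(s(x, -5) - 2)² = (0 - 2)² = (-2)² = 4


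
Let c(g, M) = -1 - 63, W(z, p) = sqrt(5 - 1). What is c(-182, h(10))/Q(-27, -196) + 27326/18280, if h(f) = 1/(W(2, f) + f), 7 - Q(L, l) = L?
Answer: -60209/155380 ≈ -0.38750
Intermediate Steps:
W(z, p) = 2 (W(z, p) = sqrt(4) = 2)
Q(L, l) = 7 - L
h(f) = 1/(2 + f)
c(g, M) = -64
c(-182, h(10))/Q(-27, -196) + 27326/18280 = -64/(7 - 1*(-27)) + 27326/18280 = -64/(7 + 27) + 27326*(1/18280) = -64/34 + 13663/9140 = -64*1/34 + 13663/9140 = -32/17 + 13663/9140 = -60209/155380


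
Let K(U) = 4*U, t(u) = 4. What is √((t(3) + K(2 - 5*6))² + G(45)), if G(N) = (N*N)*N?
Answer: 27*√141 ≈ 320.61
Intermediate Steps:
G(N) = N³ (G(N) = N²*N = N³)
√((t(3) + K(2 - 5*6))² + G(45)) = √((4 + 4*(2 - 5*6))² + 45³) = √((4 + 4*(2 - 30))² + 91125) = √((4 + 4*(-28))² + 91125) = √((4 - 112)² + 91125) = √((-108)² + 91125) = √(11664 + 91125) = √102789 = 27*√141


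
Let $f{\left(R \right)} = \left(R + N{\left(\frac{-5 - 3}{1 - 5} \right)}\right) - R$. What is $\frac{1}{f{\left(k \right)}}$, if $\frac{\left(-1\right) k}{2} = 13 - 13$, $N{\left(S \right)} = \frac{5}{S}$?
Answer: $\frac{2}{5} \approx 0.4$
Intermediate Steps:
$k = 0$ ($k = - 2 \left(13 - 13\right) = \left(-2\right) 0 = 0$)
$f{\left(R \right)} = \frac{5}{2}$ ($f{\left(R \right)} = \left(R + \frac{5}{\left(-5 - 3\right) \frac{1}{1 - 5}}\right) - R = \left(R + \frac{5}{\left(-8\right) \frac{1}{-4}}\right) - R = \left(R + \frac{5}{\left(-8\right) \left(- \frac{1}{4}\right)}\right) - R = \left(R + \frac{5}{2}\right) - R = \left(\frac{5}{2} + R\right) - R = \frac{5}{2}$)
$\frac{1}{f{\left(k \right)}} = \frac{1}{\frac{5}{2}} = \frac{2}{5}$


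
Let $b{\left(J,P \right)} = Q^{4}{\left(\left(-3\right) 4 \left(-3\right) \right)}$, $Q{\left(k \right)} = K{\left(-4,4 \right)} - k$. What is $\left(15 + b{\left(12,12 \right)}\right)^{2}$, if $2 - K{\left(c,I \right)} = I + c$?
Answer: $1785833995201$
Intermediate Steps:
$K{\left(c,I \right)} = 2 - I - c$ ($K{\left(c,I \right)} = 2 - \left(I + c\right) = 2 - I - c$)
$Q{\left(k \right)} = 2 - k$ ($Q{\left(k \right)} = \left(2 - 4 - -4\right) - k = \left(2 - 4 + 4\right) - k = 2 - k$)
$b{\left(J,P \right)} = 1336336$ ($b{\left(J,P \right)} = \left(2 - \left(-3\right) 4 \left(-3\right)\right)^{4} = \left(2 - \left(-12\right) \left(-3\right)\right)^{4} = \left(2 - 36\right)^{4} = \left(-34\right)^{4} = 1336336$)
$\left(15 + b{\left(12,12 \right)}\right)^{2} = \left(15 + 1336336\right)^{2} = 1336351^{2} = 1785833995201$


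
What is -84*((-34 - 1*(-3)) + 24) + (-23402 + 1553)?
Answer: -21261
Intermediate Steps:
-84*((-34 - 1*(-3)) + 24) + (-23402 + 1553) = -84*((-34 + 3) + 24) - 21849 = -84*(-31 + 24) - 21849 = -84*(-7) - 21849 = 588 - 21849 = -21261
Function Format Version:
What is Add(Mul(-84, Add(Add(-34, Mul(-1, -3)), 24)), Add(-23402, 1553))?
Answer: -21261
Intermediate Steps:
Add(Mul(-84, Add(Add(-34, Mul(-1, -3)), 24)), Add(-23402, 1553)) = Add(Mul(-84, Add(Add(-34, 3), 24)), -21849) = Add(Mul(-84, Add(-31, 24)), -21849) = Add(Mul(-84, -7), -21849) = Add(588, -21849) = -21261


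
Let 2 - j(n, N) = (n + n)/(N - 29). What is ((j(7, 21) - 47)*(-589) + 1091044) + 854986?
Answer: 7886017/4 ≈ 1.9715e+6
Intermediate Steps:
j(n, N) = 2 - 2*n/(-29 + N) (j(n, N) = 2 - (n + n)/(N - 29) = 2 - 2*n/(-29 + N))
((j(7, 21) - 47)*(-589) + 1091044) + 854986 = ((2*(-29 + 21 - 1*7)/(-29 + 21) - 47)*(-589) + 1091044) + 854986 = ((2*(-29 + 21 - 7)/(-8) - 47)*(-589) + 1091044) + 854986 = ((2*(-⅛)*(-15) - 47)*(-589) + 1091044) + 854986 = ((15/4 - 47)*(-589) + 1091044) + 854986 = (-173/4*(-589) + 1091044) + 854986 = (101897/4 + 1091044) + 854986 = 4466073/4 + 854986 = 7886017/4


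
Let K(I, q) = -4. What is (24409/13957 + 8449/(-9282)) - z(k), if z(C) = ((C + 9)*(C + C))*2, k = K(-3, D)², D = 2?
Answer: -1740920645/1088646 ≈ -1599.2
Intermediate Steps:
k = 16 (k = (-4)² = 16)
z(C) = 4*C*(9 + C) (z(C) = ((9 + C)*(2*C))*2 = (2*C*(9 + C))*2 = 4*C*(9 + C))
(24409/13957 + 8449/(-9282)) - z(k) = (24409/13957 + 8449/(-9282)) - 4*16*(9 + 16) = (24409*(1/13957) + 8449*(-1/9282)) - 4*16*25 = (24409/13957 - 71/78) - 1*1600 = 912955/1088646 - 1600 = -1740920645/1088646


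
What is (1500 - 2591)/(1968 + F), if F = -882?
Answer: -1091/1086 ≈ -1.0046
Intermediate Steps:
(1500 - 2591)/(1968 + F) = (1500 - 2591)/(1968 - 882) = -1091/1086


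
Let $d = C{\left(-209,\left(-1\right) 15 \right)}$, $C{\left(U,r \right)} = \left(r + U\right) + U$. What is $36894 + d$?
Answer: $36461$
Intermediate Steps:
$C{\left(U,r \right)} = r + 2 U$ ($C{\left(U,r \right)} = \left(U + r\right) + U = r + 2 U$)
$d = -433$ ($d = \left(-1\right) 15 + 2 \left(-209\right) = -15 - 418 = -433$)
$36894 + d = 36894 - 433 = 36461$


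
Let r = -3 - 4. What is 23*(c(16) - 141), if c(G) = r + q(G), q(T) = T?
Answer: -3036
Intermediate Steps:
r = -7
c(G) = -7 + G
23*(c(16) - 141) = 23*((-7 + 16) - 141) = 23*(9 - 141) = 23*(-132) = -3036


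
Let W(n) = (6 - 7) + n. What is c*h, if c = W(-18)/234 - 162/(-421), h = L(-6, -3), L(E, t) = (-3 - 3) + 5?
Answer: -29909/98514 ≈ -0.30360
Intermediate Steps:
L(E, t) = -1 (L(E, t) = -6 + 5 = -1)
h = -1
W(n) = -1 + n
c = 29909/98514 (c = (-1 - 18)/234 - 162/(-421) = -19*1/234 - 162*(-1/421) = -19/234 + 162/421 = 29909/98514 ≈ 0.30360)
c*h = (29909/98514)*(-1) = -29909/98514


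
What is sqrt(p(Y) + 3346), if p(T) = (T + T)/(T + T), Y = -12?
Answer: sqrt(3347) ≈ 57.853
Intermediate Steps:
p(T) = 1 (p(T) = (2*T)/((2*T)) = (2*T)*(1/(2*T)) = 1)
sqrt(p(Y) + 3346) = sqrt(1 + 3346) = sqrt(3347)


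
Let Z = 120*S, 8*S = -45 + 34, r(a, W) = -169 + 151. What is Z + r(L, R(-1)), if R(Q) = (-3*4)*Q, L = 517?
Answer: -183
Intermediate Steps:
R(Q) = -12*Q
r(a, W) = -18
S = -11/8 (S = (-45 + 34)/8 = (⅛)*(-11) = -11/8 ≈ -1.3750)
Z = -165 (Z = 120*(-11/8) = -165)
Z + r(L, R(-1)) = -165 - 18 = -183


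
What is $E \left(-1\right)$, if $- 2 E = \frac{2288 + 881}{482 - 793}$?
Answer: $- \frac{3169}{622} \approx -5.0949$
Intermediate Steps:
$E = \frac{3169}{622}$ ($E = - \frac{\left(2288 + 881\right) \frac{1}{482 - 793}}{2} = - \frac{3169 \frac{1}{-311}}{2} = - \frac{3169 \left(- \frac{1}{311}\right)}{2} = \left(- \frac{1}{2}\right) \left(- \frac{3169}{311}\right) = \frac{3169}{622} \approx 5.0949$)
$E \left(-1\right) = \frac{3169}{622} \left(-1\right) = - \frac{3169}{622}$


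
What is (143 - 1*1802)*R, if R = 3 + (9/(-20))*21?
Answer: 214011/20 ≈ 10701.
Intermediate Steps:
R = -129/20 (R = 3 + (9*(-1/20))*21 = 3 - 9/20*21 = 3 - 189/20 = -129/20 ≈ -6.4500)
(143 - 1*1802)*R = (143 - 1*1802)*(-129/20) = (143 - 1802)*(-129/20) = -1659*(-129/20) = 214011/20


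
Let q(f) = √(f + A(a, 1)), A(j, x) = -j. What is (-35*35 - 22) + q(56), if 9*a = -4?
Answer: -1247 + 2*√127/3 ≈ -1239.5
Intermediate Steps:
a = -4/9 (a = (⅑)*(-4) = -4/9 ≈ -0.44444)
q(f) = √(4/9 + f) (q(f) = √(f - 1*(-4/9)) = √(f + 4/9) = √(4/9 + f))
(-35*35 - 22) + q(56) = (-35*35 - 22) + √(4 + 9*56)/3 = (-1225 - 22) + √(4 + 504)/3 = -1247 + √508/3 = -1247 + (2*√127)/3 = -1247 + 2*√127/3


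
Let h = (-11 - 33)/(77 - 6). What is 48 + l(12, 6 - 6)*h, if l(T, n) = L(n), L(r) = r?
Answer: 48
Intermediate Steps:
l(T, n) = n
h = -44/71 ≈ -0.61972
48 + l(12, 6 - 6)*h = 48 + (6 - 6)*(-44/71) = 48 + 0*(-44/71) = 48 + 0 = 48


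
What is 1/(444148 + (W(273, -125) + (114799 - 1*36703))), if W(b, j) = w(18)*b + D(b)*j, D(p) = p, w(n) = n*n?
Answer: 1/576571 ≈ 1.7344e-6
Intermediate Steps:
w(n) = n**2
W(b, j) = 324*b + b*j (W(b, j) = 18**2*b + b*j = 324*b + b*j)
1/(444148 + (W(273, -125) + (114799 - 1*36703))) = 1/(444148 + (273*(324 - 125) + (114799 - 1*36703))) = 1/(444148 + (273*199 + (114799 - 36703))) = 1/(444148 + (54327 + 78096)) = 1/(444148 + 132423) = 1/576571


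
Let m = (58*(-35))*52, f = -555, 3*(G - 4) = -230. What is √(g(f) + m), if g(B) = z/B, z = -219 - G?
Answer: I*√32515037785/555 ≈ 324.9*I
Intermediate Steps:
G = -218/3 (G = 4 + (⅓)*(-230) = 4 - 230/3 = -218/3 ≈ -72.667)
z = -439/3 (z = -219 - 1*(-218/3) = -219 + 218/3 = -439/3 ≈ -146.33)
m = -105560 (m = -2030*52 = -105560)
g(B) = -439/(3*B)
√(g(f) + m) = √(-439/3/(-555) - 105560) = √(-439/3*(-1/555) - 105560) = √(439/1665 - 105560) = √(-175756961/1665) = I*√32515037785/555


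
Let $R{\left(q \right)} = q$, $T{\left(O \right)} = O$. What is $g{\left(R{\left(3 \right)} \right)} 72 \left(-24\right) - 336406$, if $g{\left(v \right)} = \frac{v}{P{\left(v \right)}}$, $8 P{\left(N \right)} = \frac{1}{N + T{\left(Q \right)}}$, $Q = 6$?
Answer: $-709654$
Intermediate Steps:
$P{\left(N \right)} = \frac{1}{8 \left(6 + N\right)}$ ($P{\left(N \right)} = \frac{1}{8 \left(N + 6\right)} = \frac{1}{8 \left(6 + N\right)}$)
$g{\left(v \right)} = v \left(48 + 8 v\right)$ ($g{\left(v \right)} = \frac{v}{\frac{1}{8} \frac{1}{6 + v}} = v \left(48 + 8 v\right)$)
$g{\left(R{\left(3 \right)} \right)} 72 \left(-24\right) - 336406 = 8 \cdot 3 \left(6 + 3\right) 72 \left(-24\right) - 336406 = 8 \cdot 3 \cdot 9 \cdot 72 \left(-24\right) - 336406 = 216 \cdot 72 \left(-24\right) - 336406 = 15552 \left(-24\right) - 336406 = -373248 - 336406 = -709654$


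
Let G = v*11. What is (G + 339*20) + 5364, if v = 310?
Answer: 15554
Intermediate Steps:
G = 3410 (G = 310*11 = 3410)
(G + 339*20) + 5364 = (3410 + 339*20) + 5364 = (3410 + 6780) + 5364 = 10190 + 5364 = 15554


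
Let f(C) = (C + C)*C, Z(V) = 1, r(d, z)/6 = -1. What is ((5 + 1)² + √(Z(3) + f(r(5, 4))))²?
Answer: (36 + √73)² ≈ 1984.2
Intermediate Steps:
r(d, z) = -6 (r(d, z) = 6*(-1) = -6)
f(C) = 2*C² (f(C) = (2*C)*C = 2*C²)
((5 + 1)² + √(Z(3) + f(r(5, 4))))² = ((5 + 1)² + √(1 + 2*(-6)²))² = (6² + √(1 + 2*36))² = (36 + √(1 + 72))² = (36 + √73)²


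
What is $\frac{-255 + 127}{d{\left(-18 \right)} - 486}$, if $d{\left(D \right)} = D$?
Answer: $\frac{16}{63} \approx 0.25397$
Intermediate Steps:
$\frac{-255 + 127}{d{\left(-18 \right)} - 486} = \frac{-255 + 127}{-18 - 486} = - \frac{128}{-504} = \left(-128\right) \left(- \frac{1}{504}\right) = \frac{16}{63}$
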